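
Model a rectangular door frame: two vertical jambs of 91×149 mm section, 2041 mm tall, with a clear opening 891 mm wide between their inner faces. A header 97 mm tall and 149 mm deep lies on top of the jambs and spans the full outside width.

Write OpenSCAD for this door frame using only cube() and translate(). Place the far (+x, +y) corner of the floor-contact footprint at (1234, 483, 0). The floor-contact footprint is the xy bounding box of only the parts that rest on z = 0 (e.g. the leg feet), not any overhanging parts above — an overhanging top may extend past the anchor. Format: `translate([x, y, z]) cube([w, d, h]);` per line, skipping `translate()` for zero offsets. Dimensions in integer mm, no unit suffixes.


translate([161, 334, 0]) cube([91, 149, 2041]);
translate([1143, 334, 0]) cube([91, 149, 2041]);
translate([161, 334, 2041]) cube([1073, 149, 97]);


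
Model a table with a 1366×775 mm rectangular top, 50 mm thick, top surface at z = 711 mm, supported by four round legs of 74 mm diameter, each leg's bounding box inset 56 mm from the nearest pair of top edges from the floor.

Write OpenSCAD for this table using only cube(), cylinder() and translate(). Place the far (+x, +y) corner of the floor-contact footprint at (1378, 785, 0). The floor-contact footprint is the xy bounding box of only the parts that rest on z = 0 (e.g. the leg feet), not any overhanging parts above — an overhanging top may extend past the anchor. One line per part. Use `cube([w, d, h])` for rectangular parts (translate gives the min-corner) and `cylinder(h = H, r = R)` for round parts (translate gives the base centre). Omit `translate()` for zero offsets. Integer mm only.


translate([68, 66, 661]) cube([1366, 775, 50]);
translate([161, 159, 0]) cylinder(h = 661, r = 37);
translate([1341, 159, 0]) cylinder(h = 661, r = 37);
translate([161, 748, 0]) cylinder(h = 661, r = 37);
translate([1341, 748, 0]) cylinder(h = 661, r = 37);


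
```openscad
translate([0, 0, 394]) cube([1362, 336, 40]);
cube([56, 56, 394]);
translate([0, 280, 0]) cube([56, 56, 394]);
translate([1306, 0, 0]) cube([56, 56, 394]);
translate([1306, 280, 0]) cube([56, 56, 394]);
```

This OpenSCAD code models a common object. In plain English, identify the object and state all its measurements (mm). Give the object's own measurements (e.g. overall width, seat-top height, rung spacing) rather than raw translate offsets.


A long wooden bench with a 1362 mm (x) × 336 mm (y) seat, 40 mm thick, its top surface 434 mm above the floor. Four 56 mm square legs at the seat corners, flush with the edges, run from z = 0 to the seat underside.


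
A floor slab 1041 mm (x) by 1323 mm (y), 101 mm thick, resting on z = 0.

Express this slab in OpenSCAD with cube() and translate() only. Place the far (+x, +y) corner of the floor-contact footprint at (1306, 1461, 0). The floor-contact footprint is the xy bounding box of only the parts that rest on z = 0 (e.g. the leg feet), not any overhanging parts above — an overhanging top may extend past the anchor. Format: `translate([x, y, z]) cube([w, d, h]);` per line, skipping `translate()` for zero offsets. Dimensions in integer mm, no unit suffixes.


translate([265, 138, 0]) cube([1041, 1323, 101]);


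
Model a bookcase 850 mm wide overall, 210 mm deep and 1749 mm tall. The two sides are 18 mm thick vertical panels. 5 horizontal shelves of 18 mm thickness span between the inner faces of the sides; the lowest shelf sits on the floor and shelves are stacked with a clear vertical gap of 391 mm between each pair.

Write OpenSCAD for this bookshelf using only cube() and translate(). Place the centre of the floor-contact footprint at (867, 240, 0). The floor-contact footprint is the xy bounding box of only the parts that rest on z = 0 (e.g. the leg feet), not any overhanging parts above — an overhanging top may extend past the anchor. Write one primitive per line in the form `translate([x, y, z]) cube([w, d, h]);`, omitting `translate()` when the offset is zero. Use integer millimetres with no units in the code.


translate([442, 135, 0]) cube([18, 210, 1749]);
translate([1274, 135, 0]) cube([18, 210, 1749]);
translate([460, 135, 0]) cube([814, 210, 18]);
translate([460, 135, 409]) cube([814, 210, 18]);
translate([460, 135, 818]) cube([814, 210, 18]);
translate([460, 135, 1227]) cube([814, 210, 18]);
translate([460, 135, 1636]) cube([814, 210, 18]);


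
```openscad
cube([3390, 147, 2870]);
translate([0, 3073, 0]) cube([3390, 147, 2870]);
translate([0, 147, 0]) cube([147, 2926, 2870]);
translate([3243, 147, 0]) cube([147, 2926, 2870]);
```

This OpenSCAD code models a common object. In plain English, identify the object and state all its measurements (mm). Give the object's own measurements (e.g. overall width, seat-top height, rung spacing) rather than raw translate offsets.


The wall frame of a small rectangular building: four walls, each 2870 mm tall and 147 mm thick, enclosing a footprint 3390 mm (x) by 3220 mm (y) outside-to-outside, with no floor or roof. The front and back walls (the −y and +y sides) span the full width; the two side walls fit between them.


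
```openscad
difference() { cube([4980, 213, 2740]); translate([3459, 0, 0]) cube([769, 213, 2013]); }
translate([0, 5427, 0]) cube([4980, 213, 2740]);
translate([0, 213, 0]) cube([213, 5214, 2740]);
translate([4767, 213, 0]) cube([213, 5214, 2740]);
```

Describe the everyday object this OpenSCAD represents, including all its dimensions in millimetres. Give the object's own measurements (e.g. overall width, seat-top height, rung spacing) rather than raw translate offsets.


A single room: four walls, each 2740 mm tall and 213 mm thick, enclosing an outside footprint 4980×5640 mm (x × y), no floor or roof. The front and back walls (−y and +y sides) run the full x-width; the side walls fit between their inner faces. A door opening 769 mm wide and 2013 mm tall is cut through the front wall from the floor up, its −x edge 3459 mm from the wall's −x end.


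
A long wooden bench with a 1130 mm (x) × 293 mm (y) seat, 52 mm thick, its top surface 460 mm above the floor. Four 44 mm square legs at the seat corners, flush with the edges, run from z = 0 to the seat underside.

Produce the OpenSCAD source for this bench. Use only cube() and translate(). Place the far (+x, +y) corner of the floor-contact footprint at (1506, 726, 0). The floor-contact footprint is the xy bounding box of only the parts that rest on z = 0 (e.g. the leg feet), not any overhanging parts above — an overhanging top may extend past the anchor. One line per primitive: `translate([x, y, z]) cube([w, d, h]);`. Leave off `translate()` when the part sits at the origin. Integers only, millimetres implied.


translate([376, 433, 408]) cube([1130, 293, 52]);
translate([376, 433, 0]) cube([44, 44, 408]);
translate([376, 682, 0]) cube([44, 44, 408]);
translate([1462, 433, 0]) cube([44, 44, 408]);
translate([1462, 682, 0]) cube([44, 44, 408]);


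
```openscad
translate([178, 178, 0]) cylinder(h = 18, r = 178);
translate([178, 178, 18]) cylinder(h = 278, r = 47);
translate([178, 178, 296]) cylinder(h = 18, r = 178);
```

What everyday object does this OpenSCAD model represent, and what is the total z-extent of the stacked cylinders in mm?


A spool. The overall height is 314 mm.

Three coaxial cylinders, large–small–large — a spool. Two 18 mm flanges and a 278 mm core give 18 + 278 + 18 = 314 mm.


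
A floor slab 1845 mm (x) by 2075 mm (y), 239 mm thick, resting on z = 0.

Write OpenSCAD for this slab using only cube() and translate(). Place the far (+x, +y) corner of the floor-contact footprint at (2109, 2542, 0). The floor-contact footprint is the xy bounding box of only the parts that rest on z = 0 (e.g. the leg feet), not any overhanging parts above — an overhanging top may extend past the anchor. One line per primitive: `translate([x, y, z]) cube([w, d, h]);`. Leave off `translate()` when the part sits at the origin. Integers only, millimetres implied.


translate([264, 467, 0]) cube([1845, 2075, 239]);


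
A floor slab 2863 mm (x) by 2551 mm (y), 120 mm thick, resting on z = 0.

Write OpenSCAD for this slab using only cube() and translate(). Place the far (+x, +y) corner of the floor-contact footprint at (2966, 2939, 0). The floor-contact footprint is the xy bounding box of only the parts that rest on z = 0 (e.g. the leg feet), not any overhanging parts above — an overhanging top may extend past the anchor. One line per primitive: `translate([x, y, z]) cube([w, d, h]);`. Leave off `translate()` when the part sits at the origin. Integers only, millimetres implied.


translate([103, 388, 0]) cube([2863, 2551, 120]);


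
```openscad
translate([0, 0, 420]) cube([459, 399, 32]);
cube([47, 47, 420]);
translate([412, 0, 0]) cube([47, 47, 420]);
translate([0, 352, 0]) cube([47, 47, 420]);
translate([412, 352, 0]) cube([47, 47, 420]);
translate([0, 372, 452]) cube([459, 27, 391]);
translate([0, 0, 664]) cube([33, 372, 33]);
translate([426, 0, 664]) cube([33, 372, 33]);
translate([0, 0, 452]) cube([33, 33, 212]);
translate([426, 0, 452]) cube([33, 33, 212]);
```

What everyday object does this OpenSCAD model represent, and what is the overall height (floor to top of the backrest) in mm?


A chair. The overall height is 843 mm.

A slab on four corner posts with a tall panel at the back — a chair. The seat slab sits at z = 420 with thickness 32, and the 391 mm backrest starts at the seat top, so the overall height is 420 + 32 + 391 = 843 mm.


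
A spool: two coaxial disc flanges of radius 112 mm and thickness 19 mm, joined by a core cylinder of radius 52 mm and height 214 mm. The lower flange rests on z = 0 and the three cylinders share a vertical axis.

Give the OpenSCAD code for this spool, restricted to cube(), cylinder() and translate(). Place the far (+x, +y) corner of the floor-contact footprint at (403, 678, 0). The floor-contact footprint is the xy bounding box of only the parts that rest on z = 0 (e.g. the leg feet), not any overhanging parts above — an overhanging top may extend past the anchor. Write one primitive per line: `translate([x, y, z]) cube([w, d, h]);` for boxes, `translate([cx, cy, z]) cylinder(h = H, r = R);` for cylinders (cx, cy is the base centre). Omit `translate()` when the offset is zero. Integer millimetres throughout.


translate([291, 566, 0]) cylinder(h = 19, r = 112);
translate([291, 566, 19]) cylinder(h = 214, r = 52);
translate([291, 566, 233]) cylinder(h = 19, r = 112);


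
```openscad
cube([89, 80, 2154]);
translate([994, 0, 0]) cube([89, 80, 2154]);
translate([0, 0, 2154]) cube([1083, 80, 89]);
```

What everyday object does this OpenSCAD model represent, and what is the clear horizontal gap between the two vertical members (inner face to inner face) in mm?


A door frame. The clear opening width is 905 mm.

Two 2154 mm tall posts with a header on top — a door frame. The left jamb is 89 mm wide at x = 0; the right jamb starts at x = 994. The clear opening is 994 − 89 = 905 mm.


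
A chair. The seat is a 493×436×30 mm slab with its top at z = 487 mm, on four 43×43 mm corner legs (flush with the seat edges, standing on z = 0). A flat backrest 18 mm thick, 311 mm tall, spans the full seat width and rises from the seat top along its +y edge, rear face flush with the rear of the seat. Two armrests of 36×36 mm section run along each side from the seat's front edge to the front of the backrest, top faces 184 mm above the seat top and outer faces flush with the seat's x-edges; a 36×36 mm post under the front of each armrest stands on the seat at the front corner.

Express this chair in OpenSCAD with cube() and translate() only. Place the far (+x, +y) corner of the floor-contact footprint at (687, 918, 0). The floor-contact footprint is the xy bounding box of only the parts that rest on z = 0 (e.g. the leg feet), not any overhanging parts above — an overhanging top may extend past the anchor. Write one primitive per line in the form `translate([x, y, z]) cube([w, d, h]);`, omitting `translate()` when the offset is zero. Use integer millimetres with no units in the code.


translate([194, 482, 457]) cube([493, 436, 30]);
translate([194, 482, 0]) cube([43, 43, 457]);
translate([644, 482, 0]) cube([43, 43, 457]);
translate([194, 875, 0]) cube([43, 43, 457]);
translate([644, 875, 0]) cube([43, 43, 457]);
translate([194, 900, 487]) cube([493, 18, 311]);
translate([194, 482, 635]) cube([36, 418, 36]);
translate([651, 482, 635]) cube([36, 418, 36]);
translate([194, 482, 487]) cube([36, 36, 148]);
translate([651, 482, 487]) cube([36, 36, 148]);


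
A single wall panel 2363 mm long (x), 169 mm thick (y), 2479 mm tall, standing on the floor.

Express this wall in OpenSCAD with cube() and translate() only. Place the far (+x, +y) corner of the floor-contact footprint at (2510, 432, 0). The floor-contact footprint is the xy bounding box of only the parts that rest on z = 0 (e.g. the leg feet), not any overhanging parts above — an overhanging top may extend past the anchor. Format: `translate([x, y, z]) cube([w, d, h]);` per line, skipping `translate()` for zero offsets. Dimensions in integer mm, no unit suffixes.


translate([147, 263, 0]) cube([2363, 169, 2479]);


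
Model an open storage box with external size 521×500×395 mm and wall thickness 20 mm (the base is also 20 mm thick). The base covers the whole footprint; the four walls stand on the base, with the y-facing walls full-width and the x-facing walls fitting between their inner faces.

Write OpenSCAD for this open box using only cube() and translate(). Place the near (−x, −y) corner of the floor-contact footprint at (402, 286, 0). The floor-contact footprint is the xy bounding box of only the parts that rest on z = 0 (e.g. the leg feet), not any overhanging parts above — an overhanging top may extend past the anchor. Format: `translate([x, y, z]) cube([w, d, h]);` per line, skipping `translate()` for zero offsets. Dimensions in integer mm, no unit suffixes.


translate([402, 286, 0]) cube([521, 500, 20]);
translate([402, 286, 20]) cube([521, 20, 375]);
translate([402, 766, 20]) cube([521, 20, 375]);
translate([402, 306, 20]) cube([20, 460, 375]);
translate([903, 306, 20]) cube([20, 460, 375]);


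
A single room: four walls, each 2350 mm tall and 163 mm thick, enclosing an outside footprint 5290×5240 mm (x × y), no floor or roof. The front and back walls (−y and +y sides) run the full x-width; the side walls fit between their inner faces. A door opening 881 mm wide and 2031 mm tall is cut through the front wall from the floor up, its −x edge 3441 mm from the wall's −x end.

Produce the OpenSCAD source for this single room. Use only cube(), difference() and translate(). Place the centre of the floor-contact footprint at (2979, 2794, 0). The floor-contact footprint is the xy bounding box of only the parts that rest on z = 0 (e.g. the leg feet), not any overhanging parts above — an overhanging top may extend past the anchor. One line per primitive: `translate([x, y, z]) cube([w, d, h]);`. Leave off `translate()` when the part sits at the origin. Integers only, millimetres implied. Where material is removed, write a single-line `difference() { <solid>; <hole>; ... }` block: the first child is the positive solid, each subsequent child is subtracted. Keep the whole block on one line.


difference() { translate([334, 174, 0]) cube([5290, 163, 2350]); translate([3775, 174, 0]) cube([881, 163, 2031]); }
translate([334, 5251, 0]) cube([5290, 163, 2350]);
translate([334, 337, 0]) cube([163, 4914, 2350]);
translate([5461, 337, 0]) cube([163, 4914, 2350]);


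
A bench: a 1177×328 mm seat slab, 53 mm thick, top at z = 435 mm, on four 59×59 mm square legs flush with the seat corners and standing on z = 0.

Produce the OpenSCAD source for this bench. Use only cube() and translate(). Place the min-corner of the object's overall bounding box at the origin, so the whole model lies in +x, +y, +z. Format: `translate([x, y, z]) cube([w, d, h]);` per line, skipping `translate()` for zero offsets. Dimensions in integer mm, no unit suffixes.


translate([0, 0, 382]) cube([1177, 328, 53]);
cube([59, 59, 382]);
translate([0, 269, 0]) cube([59, 59, 382]);
translate([1118, 0, 0]) cube([59, 59, 382]);
translate([1118, 269, 0]) cube([59, 59, 382]);


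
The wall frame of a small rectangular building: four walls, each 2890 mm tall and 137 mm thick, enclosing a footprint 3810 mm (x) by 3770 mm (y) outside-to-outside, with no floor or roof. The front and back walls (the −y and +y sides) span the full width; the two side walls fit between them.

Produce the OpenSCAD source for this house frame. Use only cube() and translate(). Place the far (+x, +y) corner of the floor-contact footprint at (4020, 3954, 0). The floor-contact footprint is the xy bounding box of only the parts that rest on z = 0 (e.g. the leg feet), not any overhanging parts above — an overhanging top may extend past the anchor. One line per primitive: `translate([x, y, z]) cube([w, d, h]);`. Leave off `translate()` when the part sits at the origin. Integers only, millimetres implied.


translate([210, 184, 0]) cube([3810, 137, 2890]);
translate([210, 3817, 0]) cube([3810, 137, 2890]);
translate([210, 321, 0]) cube([137, 3496, 2890]);
translate([3883, 321, 0]) cube([137, 3496, 2890]);


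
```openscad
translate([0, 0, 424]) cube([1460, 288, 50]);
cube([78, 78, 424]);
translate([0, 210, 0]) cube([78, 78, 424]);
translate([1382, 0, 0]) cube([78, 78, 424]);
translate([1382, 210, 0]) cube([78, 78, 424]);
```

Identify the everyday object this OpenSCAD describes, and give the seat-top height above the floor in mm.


A bench. The seat-top height is 474 mm.

A long slab on four corner posts — a bench. The slab sits at z = 424 with thickness 50, so the top is 424 + 50 = 474 mm.


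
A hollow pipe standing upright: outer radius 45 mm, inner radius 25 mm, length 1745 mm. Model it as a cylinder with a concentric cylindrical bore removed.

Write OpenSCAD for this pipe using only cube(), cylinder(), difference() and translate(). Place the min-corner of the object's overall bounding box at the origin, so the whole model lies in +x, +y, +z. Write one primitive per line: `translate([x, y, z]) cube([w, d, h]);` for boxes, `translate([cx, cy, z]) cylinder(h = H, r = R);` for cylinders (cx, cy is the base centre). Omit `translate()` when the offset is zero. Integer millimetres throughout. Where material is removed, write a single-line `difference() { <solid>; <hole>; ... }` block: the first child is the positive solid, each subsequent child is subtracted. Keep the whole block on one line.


difference() { translate([45, 45, 0]) cylinder(h = 1745, r = 45); translate([45, 45, 0]) cylinder(h = 1745, r = 25); }


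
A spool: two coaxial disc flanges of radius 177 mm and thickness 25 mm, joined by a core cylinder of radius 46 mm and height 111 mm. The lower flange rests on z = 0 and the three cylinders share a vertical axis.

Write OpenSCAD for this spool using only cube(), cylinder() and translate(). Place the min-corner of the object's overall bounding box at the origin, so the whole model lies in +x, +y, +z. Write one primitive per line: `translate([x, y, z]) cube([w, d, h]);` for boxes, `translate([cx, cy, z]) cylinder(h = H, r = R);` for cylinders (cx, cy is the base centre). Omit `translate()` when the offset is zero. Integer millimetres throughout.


translate([177, 177, 0]) cylinder(h = 25, r = 177);
translate([177, 177, 25]) cylinder(h = 111, r = 46);
translate([177, 177, 136]) cylinder(h = 25, r = 177);


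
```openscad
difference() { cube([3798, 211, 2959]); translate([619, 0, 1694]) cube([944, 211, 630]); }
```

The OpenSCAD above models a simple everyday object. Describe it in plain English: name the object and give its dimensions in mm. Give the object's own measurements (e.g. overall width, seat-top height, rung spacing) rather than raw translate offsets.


A wall 3798 mm long (x), 211 mm thick (y), 2959 mm tall, with a rectangular window opening cut through it. The opening is 944 mm wide and 630 mm tall; its sill is at z = 1694 mm and its near (−x) edge is 619 mm from the wall's −x end. The opening passes through the full wall thickness.


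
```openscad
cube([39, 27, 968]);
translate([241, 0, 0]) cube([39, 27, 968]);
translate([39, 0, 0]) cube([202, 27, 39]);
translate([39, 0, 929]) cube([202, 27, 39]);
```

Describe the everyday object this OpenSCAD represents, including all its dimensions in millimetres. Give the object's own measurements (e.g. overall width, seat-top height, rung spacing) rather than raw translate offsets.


A rectangular picture frame lying in the x–z plane (depth along y). The opening is 202 mm wide (x) by 890 mm tall (z), surrounded by a border 39 mm wide on all four sides. The frame is 27 mm deep and is made of two full-height vertical stiles with two horizontal rails fitted between them.


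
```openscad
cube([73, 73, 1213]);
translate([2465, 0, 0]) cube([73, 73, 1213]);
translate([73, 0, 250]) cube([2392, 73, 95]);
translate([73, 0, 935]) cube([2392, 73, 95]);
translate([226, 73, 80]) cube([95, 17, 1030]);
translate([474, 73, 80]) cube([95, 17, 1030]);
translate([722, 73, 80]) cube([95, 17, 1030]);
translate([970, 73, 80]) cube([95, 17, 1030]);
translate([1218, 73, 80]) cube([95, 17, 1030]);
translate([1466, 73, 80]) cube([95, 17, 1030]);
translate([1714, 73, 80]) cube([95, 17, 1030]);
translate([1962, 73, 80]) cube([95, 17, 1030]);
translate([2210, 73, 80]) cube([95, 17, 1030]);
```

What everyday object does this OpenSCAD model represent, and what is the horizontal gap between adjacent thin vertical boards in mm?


A fence section. The picket gap is 153 mm.

Two posts, two rails, 9 pickets — a fence section. Span 2392 mm holds 9 pickets of 95 mm with 10 equal gaps: ⌊(2392 − 9·95) / 10⌋ = 153 mm.


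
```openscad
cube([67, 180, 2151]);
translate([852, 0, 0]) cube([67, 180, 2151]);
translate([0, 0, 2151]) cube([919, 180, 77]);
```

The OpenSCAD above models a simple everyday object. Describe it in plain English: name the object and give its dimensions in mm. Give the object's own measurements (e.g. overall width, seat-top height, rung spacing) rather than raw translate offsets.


A door frame. The clear opening is 785 mm wide and 2151 mm high. Two 67 mm wide jambs, 180 mm deep, stand either side of the opening from the floor to the top of the opening. A 77 mm thick head sits across the top of both jambs, spanning the full outside width of the frame.


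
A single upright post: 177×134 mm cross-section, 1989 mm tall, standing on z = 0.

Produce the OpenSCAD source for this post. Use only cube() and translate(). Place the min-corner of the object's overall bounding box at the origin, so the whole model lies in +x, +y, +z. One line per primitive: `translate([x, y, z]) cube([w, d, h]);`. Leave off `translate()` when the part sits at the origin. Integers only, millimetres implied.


cube([177, 134, 1989]);


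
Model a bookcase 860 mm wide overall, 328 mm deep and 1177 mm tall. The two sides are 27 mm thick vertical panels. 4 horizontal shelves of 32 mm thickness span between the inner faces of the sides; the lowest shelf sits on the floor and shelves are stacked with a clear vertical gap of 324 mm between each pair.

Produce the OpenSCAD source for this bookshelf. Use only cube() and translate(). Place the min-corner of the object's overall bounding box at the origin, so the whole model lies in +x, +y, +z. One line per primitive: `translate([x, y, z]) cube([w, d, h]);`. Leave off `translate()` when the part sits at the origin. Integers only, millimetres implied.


cube([27, 328, 1177]);
translate([833, 0, 0]) cube([27, 328, 1177]);
translate([27, 0, 0]) cube([806, 328, 32]);
translate([27, 0, 356]) cube([806, 328, 32]);
translate([27, 0, 712]) cube([806, 328, 32]);
translate([27, 0, 1068]) cube([806, 328, 32]);


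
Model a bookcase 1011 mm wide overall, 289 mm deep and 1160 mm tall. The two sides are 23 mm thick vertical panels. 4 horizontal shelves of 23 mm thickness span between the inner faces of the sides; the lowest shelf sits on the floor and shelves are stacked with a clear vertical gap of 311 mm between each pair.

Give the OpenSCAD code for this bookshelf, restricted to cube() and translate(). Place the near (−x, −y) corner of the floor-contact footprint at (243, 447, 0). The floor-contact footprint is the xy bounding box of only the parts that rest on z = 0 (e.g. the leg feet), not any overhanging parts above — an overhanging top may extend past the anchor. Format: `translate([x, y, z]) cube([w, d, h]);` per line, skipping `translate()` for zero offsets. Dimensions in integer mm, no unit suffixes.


translate([243, 447, 0]) cube([23, 289, 1160]);
translate([1231, 447, 0]) cube([23, 289, 1160]);
translate([266, 447, 0]) cube([965, 289, 23]);
translate([266, 447, 334]) cube([965, 289, 23]);
translate([266, 447, 668]) cube([965, 289, 23]);
translate([266, 447, 1002]) cube([965, 289, 23]);


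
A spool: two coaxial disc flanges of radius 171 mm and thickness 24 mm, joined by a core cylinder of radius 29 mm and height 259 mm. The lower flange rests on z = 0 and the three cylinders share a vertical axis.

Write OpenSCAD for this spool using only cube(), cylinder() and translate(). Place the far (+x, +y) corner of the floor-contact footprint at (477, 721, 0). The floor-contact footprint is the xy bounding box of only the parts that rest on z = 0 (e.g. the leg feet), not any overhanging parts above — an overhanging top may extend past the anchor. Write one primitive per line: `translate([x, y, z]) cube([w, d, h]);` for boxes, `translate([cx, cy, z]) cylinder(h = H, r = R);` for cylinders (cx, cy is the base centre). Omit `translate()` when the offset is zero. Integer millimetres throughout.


translate([306, 550, 0]) cylinder(h = 24, r = 171);
translate([306, 550, 24]) cylinder(h = 259, r = 29);
translate([306, 550, 283]) cylinder(h = 24, r = 171);


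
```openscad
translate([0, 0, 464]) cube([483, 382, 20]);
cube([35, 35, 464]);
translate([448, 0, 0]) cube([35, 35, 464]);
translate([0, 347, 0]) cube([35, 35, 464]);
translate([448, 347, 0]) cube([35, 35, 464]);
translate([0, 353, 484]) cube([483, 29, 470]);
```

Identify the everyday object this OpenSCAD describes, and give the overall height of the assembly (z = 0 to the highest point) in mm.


A chair. The overall height is 954 mm.

A slab on four corner posts with a tall panel at the back — a chair. The seat slab sits at z = 464 with thickness 20, and the 470 mm backrest starts at the seat top, so the overall height is 464 + 20 + 470 = 954 mm.


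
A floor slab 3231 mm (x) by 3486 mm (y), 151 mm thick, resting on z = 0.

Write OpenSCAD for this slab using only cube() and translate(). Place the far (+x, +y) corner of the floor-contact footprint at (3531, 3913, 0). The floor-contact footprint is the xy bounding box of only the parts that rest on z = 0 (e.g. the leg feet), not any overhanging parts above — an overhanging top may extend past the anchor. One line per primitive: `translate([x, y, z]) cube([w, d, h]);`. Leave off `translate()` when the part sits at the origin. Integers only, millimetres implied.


translate([300, 427, 0]) cube([3231, 3486, 151]);


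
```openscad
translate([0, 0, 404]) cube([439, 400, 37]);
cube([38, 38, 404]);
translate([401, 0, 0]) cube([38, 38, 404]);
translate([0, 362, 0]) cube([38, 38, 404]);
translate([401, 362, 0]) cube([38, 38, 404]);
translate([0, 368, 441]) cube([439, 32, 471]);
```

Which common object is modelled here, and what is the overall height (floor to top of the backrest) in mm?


A chair. The overall height is 912 mm.

A slab on four corner posts with a tall panel at the back — a chair. The seat slab sits at z = 404 with thickness 37, and the 471 mm backrest starts at the seat top, so the overall height is 404 + 37 + 471 = 912 mm.


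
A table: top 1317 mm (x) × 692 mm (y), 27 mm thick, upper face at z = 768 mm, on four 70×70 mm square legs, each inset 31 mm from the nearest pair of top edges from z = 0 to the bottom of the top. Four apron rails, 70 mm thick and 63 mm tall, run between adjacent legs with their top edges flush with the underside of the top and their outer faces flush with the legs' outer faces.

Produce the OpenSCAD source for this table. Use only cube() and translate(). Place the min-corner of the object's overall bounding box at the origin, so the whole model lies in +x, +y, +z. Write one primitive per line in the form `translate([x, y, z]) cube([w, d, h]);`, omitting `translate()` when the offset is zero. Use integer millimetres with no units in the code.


translate([0, 0, 741]) cube([1317, 692, 27]);
translate([31, 31, 0]) cube([70, 70, 741]);
translate([1216, 31, 0]) cube([70, 70, 741]);
translate([31, 591, 0]) cube([70, 70, 741]);
translate([1216, 591, 0]) cube([70, 70, 741]);
translate([101, 31, 678]) cube([1115, 70, 63]);
translate([101, 591, 678]) cube([1115, 70, 63]);
translate([31, 101, 678]) cube([70, 490, 63]);
translate([1216, 101, 678]) cube([70, 490, 63]);


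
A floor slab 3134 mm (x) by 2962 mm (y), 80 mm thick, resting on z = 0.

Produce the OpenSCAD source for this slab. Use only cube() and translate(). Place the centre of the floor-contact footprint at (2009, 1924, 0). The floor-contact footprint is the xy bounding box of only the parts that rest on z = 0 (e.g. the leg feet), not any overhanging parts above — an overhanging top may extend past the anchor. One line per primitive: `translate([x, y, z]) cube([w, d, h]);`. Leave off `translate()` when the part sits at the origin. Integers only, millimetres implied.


translate([442, 443, 0]) cube([3134, 2962, 80]);


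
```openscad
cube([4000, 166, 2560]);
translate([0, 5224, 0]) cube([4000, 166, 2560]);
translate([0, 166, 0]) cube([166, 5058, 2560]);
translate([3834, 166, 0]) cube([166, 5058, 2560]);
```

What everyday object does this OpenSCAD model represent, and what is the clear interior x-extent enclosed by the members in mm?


A house (or room) frame. The interior width is 3668 mm.

Four 2560 mm walls enclosing a rectangle with no floor or roof — a room or house frame. Outside width is 4000 mm and wall thickness is 166 mm, so the interior width is 4000 − 2 × 166 = 3668 mm.


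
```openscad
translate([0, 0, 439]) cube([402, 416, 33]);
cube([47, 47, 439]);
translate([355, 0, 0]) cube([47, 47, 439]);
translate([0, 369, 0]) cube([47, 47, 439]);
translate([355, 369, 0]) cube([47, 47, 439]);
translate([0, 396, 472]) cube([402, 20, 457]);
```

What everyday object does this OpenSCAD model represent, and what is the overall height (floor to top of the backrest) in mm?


A chair. The overall height is 929 mm.

A slab on four corner posts with a tall panel at the back — a chair. The seat slab sits at z = 439 with thickness 33, and the 457 mm backrest starts at the seat top, so the overall height is 439 + 33 + 457 = 929 mm.


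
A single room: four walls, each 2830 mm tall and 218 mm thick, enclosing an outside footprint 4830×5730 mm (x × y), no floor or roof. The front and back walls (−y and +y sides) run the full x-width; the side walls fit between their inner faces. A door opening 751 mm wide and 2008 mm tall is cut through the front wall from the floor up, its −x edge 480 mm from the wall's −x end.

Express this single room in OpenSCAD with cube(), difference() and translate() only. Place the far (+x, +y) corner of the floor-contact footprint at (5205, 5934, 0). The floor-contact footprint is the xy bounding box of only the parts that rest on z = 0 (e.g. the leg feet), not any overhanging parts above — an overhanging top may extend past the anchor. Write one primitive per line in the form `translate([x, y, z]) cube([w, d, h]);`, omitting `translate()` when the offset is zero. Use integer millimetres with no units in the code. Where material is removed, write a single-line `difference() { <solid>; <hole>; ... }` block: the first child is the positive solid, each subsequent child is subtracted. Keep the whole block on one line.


difference() { translate([375, 204, 0]) cube([4830, 218, 2830]); translate([855, 204, 0]) cube([751, 218, 2008]); }
translate([375, 5716, 0]) cube([4830, 218, 2830]);
translate([375, 422, 0]) cube([218, 5294, 2830]);
translate([4987, 422, 0]) cube([218, 5294, 2830]);


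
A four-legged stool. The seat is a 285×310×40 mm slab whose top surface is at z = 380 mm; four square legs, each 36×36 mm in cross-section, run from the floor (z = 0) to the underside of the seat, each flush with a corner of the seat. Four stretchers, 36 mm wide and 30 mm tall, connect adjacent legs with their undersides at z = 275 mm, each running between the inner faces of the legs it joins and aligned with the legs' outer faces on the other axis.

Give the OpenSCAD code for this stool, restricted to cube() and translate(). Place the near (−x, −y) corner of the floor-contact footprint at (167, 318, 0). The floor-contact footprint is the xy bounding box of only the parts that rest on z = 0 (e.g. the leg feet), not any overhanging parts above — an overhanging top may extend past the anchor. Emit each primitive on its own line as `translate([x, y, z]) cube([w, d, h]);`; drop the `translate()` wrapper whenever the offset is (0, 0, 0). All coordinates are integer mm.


translate([167, 318, 340]) cube([285, 310, 40]);
translate([167, 318, 0]) cube([36, 36, 340]);
translate([416, 318, 0]) cube([36, 36, 340]);
translate([167, 592, 0]) cube([36, 36, 340]);
translate([416, 592, 0]) cube([36, 36, 340]);
translate([203, 318, 275]) cube([213, 36, 30]);
translate([203, 592, 275]) cube([213, 36, 30]);
translate([167, 354, 275]) cube([36, 238, 30]);
translate([416, 354, 275]) cube([36, 238, 30]);


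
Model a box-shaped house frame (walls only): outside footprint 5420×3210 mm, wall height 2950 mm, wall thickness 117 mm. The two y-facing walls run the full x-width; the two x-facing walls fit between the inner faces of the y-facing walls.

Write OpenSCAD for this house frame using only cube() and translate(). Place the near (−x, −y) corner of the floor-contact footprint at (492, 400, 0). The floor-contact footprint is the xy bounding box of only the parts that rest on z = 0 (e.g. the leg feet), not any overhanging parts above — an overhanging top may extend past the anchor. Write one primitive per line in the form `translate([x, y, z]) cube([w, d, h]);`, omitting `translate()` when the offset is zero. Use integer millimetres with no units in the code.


translate([492, 400, 0]) cube([5420, 117, 2950]);
translate([492, 3493, 0]) cube([5420, 117, 2950]);
translate([492, 517, 0]) cube([117, 2976, 2950]);
translate([5795, 517, 0]) cube([117, 2976, 2950]);


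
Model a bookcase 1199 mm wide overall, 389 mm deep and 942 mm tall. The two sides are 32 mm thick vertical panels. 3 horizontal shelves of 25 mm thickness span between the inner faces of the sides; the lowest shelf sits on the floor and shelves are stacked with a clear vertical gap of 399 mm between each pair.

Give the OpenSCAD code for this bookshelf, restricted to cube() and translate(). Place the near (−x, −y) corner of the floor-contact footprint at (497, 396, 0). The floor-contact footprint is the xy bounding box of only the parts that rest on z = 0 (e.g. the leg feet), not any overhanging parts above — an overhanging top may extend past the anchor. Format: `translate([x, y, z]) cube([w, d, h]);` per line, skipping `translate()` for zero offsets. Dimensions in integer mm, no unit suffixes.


translate([497, 396, 0]) cube([32, 389, 942]);
translate([1664, 396, 0]) cube([32, 389, 942]);
translate([529, 396, 0]) cube([1135, 389, 25]);
translate([529, 396, 424]) cube([1135, 389, 25]);
translate([529, 396, 848]) cube([1135, 389, 25]);


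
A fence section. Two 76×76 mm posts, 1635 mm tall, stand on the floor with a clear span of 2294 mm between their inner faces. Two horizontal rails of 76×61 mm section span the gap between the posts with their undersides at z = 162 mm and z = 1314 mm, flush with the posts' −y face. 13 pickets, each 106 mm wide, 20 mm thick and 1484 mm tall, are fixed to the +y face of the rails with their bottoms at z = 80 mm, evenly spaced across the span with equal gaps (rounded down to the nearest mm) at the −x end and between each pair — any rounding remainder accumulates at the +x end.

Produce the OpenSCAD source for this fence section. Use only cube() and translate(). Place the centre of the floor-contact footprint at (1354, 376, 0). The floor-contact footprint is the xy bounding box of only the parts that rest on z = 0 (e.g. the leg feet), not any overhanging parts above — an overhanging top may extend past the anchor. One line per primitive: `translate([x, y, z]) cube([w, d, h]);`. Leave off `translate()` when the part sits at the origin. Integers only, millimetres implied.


translate([131, 338, 0]) cube([76, 76, 1635]);
translate([2501, 338, 0]) cube([76, 76, 1635]);
translate([207, 338, 162]) cube([2294, 76, 61]);
translate([207, 338, 1314]) cube([2294, 76, 61]);
translate([272, 414, 80]) cube([106, 20, 1484]);
translate([443, 414, 80]) cube([106, 20, 1484]);
translate([614, 414, 80]) cube([106, 20, 1484]);
translate([785, 414, 80]) cube([106, 20, 1484]);
translate([956, 414, 80]) cube([106, 20, 1484]);
translate([1127, 414, 80]) cube([106, 20, 1484]);
translate([1298, 414, 80]) cube([106, 20, 1484]);
translate([1469, 414, 80]) cube([106, 20, 1484]);
translate([1640, 414, 80]) cube([106, 20, 1484]);
translate([1811, 414, 80]) cube([106, 20, 1484]);
translate([1982, 414, 80]) cube([106, 20, 1484]);
translate([2153, 414, 80]) cube([106, 20, 1484]);
translate([2324, 414, 80]) cube([106, 20, 1484]);


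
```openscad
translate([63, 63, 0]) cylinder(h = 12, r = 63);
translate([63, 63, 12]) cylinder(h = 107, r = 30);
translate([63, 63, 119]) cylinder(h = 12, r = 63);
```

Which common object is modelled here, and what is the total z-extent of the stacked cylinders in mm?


A spool. The overall height is 131 mm.

Three coaxial cylinders, large–small–large — a spool. Two 12 mm flanges and a 107 mm core give 12 + 107 + 12 = 131 mm.


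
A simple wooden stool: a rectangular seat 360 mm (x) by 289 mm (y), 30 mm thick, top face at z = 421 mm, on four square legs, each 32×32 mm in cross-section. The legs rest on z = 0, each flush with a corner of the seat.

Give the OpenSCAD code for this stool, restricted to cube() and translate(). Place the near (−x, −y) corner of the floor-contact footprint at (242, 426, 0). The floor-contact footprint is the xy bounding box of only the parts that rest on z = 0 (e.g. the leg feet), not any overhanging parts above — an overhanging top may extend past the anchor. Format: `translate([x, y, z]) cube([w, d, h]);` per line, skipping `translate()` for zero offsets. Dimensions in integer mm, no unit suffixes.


translate([242, 426, 391]) cube([360, 289, 30]);
translate([242, 426, 0]) cube([32, 32, 391]);
translate([570, 426, 0]) cube([32, 32, 391]);
translate([242, 683, 0]) cube([32, 32, 391]);
translate([570, 683, 0]) cube([32, 32, 391]);


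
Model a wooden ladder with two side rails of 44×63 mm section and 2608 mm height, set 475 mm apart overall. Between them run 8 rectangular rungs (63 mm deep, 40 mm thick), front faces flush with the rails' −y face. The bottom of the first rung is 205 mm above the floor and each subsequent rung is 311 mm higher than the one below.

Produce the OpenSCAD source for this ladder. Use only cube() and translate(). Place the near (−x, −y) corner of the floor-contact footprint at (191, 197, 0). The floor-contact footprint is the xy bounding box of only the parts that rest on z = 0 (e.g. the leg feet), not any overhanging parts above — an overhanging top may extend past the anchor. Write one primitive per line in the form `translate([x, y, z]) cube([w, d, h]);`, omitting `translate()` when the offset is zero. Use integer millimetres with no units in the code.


translate([191, 197, 0]) cube([44, 63, 2608]);
translate([622, 197, 0]) cube([44, 63, 2608]);
translate([235, 197, 205]) cube([387, 63, 40]);
translate([235, 197, 516]) cube([387, 63, 40]);
translate([235, 197, 827]) cube([387, 63, 40]);
translate([235, 197, 1138]) cube([387, 63, 40]);
translate([235, 197, 1449]) cube([387, 63, 40]);
translate([235, 197, 1760]) cube([387, 63, 40]);
translate([235, 197, 2071]) cube([387, 63, 40]);
translate([235, 197, 2382]) cube([387, 63, 40]);
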